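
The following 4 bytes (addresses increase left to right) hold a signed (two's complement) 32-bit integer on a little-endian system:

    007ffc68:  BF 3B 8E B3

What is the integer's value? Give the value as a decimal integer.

-1282524225

Little-endian stores the least-significant byte at the lowest address.
Reassemble most-significant byte first: B3 8E 3B BF → 0xB38E3BBF.
Top bit is set, so as a signed 32-bit value this is 0xB38E3BBF − 2^32 = -1282524225.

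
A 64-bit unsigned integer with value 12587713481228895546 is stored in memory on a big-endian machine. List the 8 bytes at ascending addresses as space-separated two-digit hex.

12587713481228895546 in hexadecimal, padded to 64 bits, is 0xAEB08AB7F70B453A.
Split into bytes (most-significant first): AE B0 8A B7 F7 0B 45 3A.
Big-endian: lowest address holds the most-significant byte.
So the memory order matches the most-significant-first order: AE B0 8A B7 F7 0B 45 3A.

AE B0 8A B7 F7 0B 45 3A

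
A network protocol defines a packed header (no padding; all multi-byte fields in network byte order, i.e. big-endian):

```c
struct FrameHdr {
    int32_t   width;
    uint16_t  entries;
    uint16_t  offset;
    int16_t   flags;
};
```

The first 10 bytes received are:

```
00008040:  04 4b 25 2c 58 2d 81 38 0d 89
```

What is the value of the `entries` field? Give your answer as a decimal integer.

`entries` follows `width` (4 bytes), so it starts at byte offset 4 and occupies 2 bytes.
Bytes at offsets 4..5: 58 2D.
Big-endian: lowest address holds the most-significant byte.
The bytes are already most-significant first: 0x582D.
0x582D = 22573.

22573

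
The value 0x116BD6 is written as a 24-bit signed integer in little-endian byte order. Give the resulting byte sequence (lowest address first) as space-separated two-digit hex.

D6 6B 11

Split into bytes (most-significant first): 11 6B D6.
In little-endian order the low byte comes first in memory.
So at ascending addresses the bytes are D6 6B 11.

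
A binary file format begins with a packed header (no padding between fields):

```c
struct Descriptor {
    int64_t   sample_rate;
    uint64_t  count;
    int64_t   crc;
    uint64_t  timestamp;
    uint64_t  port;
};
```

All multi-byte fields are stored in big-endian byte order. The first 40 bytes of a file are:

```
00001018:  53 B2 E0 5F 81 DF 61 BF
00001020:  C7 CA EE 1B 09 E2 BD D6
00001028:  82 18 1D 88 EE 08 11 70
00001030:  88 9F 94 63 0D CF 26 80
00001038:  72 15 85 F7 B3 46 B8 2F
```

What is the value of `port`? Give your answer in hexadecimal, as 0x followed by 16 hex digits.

0x721585F7B346B82F

`port` follows `sample_rate` (8 B), `count` (8 B), `crc` (8 B), `timestamp` (8 B), so it starts at offset 8 + 8 + 8 + 8 = 32 and occupies 8 bytes.
Bytes at offsets 32..39: 72 15 85 F7 B3 46 B8 2F.
Big-endian: lowest address holds the most-significant byte.
The bytes are already most-significant first: 0x721585F7B346B82F.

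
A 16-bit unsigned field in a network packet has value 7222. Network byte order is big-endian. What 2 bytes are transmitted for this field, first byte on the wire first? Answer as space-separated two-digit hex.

1C 36

7222 in hexadecimal, padded to 16 bits, is 0x1C36.
Split into bytes (most-significant first): 1C 36.
Big-endian: lowest address holds the most-significant byte.
So the memory order matches the most-significant-first order: 1C 36.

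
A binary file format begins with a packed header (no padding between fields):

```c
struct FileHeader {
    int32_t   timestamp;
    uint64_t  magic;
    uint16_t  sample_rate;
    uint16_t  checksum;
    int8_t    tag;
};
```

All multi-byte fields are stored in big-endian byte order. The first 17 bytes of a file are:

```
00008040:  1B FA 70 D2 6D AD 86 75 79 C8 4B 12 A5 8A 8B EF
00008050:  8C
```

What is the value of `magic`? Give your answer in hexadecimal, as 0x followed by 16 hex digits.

0x6DAD867579C84B12

`magic` follows `timestamp` (4 bytes), so it starts at byte offset 4 and occupies 8 bytes.
Bytes at offsets 4..11: 6D AD 86 75 79 C8 4B 12.
Big-endian stores the most-significant byte at the lowest address.
The bytes are already most-significant first: 0x6DAD867579C84B12.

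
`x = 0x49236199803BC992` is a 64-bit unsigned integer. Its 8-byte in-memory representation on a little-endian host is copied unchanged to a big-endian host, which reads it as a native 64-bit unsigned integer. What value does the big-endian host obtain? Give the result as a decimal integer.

10577050623371453257

Stored little-endian, the bytes at ascending addresses are 92 C9 3B 80 99 61 23 49.
Read back as big-endian, the last byte is least significant, giving 0x92C93B8099612349.
0x92C93B8099612349 = 10577050623371453257.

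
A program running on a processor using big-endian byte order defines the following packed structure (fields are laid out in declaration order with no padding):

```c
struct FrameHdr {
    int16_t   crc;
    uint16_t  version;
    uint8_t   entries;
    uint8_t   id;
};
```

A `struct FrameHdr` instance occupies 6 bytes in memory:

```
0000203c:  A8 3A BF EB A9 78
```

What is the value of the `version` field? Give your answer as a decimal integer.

49131

`version` follows `crc` (2 bytes), so it starts at byte offset 2 and occupies 2 bytes.
Bytes at offsets 2..3: BF EB.
Big-endian: lowest address holds the most-significant byte.
The bytes are already most-significant first: 0xBFEB.
0xBFEB = 49131.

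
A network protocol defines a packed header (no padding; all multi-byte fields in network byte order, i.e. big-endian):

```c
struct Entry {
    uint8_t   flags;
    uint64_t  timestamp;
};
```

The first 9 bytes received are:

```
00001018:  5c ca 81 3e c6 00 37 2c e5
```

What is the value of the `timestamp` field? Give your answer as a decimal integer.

14592013287785180389

`timestamp` follows `flags` (1 byte), so it starts at byte offset 1 and occupies 8 bytes.
Bytes at offsets 1..8: CA 81 3E C6 00 37 2C E5.
In big-endian order the high byte comes first in memory.
The bytes are already most-significant first: 0xCA813EC600372CE5.
0xCA813EC600372CE5 = 14592013287785180389.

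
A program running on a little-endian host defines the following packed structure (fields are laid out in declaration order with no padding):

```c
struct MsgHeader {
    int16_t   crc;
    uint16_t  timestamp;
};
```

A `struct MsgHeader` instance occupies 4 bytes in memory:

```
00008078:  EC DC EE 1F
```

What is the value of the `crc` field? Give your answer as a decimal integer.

`crc` is the first field, at byte offset 0, occupying 2 bytes.
Bytes at offsets 0..1: EC DC.
In little-endian order the low byte comes first in memory.
Reassemble most-significant byte first: DC EC → 0xDCEC.
Top bit is set, so as a signed 16-bit value this is 0xDCEC − 2^16 = -8980.

-8980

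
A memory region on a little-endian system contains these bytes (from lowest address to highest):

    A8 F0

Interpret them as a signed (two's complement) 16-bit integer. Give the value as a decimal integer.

-3928

Little-endian stores the least-significant byte at the lowest address.
Reassemble most-significant byte first: F0 A8 → 0xF0A8.
Top bit is set, so as a signed 16-bit value this is 0xF0A8 − 2^16 = -3928.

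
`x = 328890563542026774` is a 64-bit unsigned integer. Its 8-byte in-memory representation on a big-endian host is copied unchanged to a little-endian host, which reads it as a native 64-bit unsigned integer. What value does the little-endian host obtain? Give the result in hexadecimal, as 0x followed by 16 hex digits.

0x168AE69939749004

328890563542026774 in 64-bit hexadecimal is 0x0490743999E68A16.
Stored big-endian, the bytes at ascending addresses are 04 90 74 39 99 E6 8A 16.
Read back as little-endian, the first byte is least significant, giving 0x168AE69939749004.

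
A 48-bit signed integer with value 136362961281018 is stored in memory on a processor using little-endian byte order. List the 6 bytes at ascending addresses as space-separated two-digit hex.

FA 1F DE 79 05 7C

136362961281018 in hexadecimal, padded to 48 bits, is 0x7C0579DE1FFA.
Split into bytes (most-significant first): 7C 05 79 DE 1F FA.
In little-endian order the low byte comes first in memory.
So at ascending addresses the bytes are FA 1F DE 79 05 7C.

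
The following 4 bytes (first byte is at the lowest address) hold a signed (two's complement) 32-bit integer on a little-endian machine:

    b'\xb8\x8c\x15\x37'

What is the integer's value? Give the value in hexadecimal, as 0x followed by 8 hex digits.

0x37158CB8

Little-endian stores the least-significant byte at the lowest address.
Reassemble most-significant byte first: 37 15 8C B8 → 0x37158CB8.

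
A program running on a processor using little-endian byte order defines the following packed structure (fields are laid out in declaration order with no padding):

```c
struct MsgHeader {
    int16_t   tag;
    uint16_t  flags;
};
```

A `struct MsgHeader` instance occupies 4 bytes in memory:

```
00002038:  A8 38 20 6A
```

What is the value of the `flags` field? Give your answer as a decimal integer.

27168

`flags` follows `tag` (2 bytes), so it starts at byte offset 2 and occupies 2 bytes.
Bytes at offsets 2..3: 20 6A.
In little-endian order the low byte comes first in memory.
Reassemble most-significant byte first: 6A 20 → 0x6A20.
0x6A20 = 27168.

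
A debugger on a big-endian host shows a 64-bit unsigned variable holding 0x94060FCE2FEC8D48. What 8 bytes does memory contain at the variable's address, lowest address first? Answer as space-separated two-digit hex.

94 06 0F CE 2F EC 8D 48

Split into bytes (most-significant first): 94 06 0F CE 2F EC 8D 48.
Big-endian: lowest address holds the most-significant byte.
So the memory order matches the most-significant-first order: 94 06 0F CE 2F EC 8D 48.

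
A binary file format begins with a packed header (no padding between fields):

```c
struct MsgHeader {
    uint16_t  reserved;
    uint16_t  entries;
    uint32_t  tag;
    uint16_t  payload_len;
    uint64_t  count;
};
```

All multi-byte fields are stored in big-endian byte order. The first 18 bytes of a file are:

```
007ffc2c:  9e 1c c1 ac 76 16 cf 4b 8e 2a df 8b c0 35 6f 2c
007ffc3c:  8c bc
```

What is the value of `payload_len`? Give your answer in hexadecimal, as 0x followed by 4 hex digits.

0x8E2A

`payload_len` follows `reserved` (2 B), `entries` (2 B), `tag` (4 B), so it starts at offset 2 + 2 + 4 = 8 and occupies 2 bytes.
Bytes at offsets 8..9: 8E 2A.
In big-endian order the high byte comes first in memory.
The bytes are already most-significant first: 0x8E2A.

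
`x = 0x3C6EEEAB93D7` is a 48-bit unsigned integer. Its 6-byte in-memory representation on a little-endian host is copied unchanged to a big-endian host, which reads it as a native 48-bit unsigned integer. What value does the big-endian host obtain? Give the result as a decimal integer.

237029244694076

Stored little-endian, the bytes at ascending addresses are D7 93 AB EE 6E 3C.
Read back as big-endian, the last byte is least significant, giving 0xD793ABEE6E3C.
0xD793ABEE6E3C = 237029244694076.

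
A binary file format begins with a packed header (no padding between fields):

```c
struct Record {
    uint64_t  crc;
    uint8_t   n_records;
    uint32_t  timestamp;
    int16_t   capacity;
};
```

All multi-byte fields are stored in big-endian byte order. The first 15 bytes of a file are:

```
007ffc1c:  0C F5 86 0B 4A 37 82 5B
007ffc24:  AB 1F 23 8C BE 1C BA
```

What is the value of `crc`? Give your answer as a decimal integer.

933799880797160027

`crc` is the first field, at byte offset 0, occupying 8 bytes.
Bytes at offsets 0..7: 0C F5 86 0B 4A 37 82 5B.
Big-endian: lowest address holds the most-significant byte.
The bytes are already most-significant first: 0x0CF5860B4A37825B.
0x0CF5860B4A37825B = 933799880797160027.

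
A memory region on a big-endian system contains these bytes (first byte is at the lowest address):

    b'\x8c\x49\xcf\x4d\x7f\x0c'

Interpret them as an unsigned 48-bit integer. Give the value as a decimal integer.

154248638463756

Big-endian: lowest address holds the most-significant byte.
The bytes are already most-significant first: 0x8C49CF4D7F0C.
0x8C49CF4D7F0C = 154248638463756.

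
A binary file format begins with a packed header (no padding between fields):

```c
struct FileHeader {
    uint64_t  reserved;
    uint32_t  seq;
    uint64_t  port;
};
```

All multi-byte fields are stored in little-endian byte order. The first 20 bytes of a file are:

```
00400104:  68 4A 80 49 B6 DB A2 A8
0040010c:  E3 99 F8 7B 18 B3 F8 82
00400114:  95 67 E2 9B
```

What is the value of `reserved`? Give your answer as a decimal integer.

`reserved` is the first field, at byte offset 0, occupying 8 bytes.
Bytes at offsets 0..7: 68 4A 80 49 B6 DB A2 A8.
Little-endian: lowest address holds the least-significant byte.
Reassemble most-significant byte first: A8 A2 DB B6 49 80 4A 68 → 0xA8A2DBB649804A68.
0xA8A2DBB649804A68 = 12151516320562694760.

12151516320562694760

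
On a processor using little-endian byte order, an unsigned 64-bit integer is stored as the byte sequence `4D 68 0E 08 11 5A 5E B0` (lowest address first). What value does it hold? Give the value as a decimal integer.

12708694227682224205

Little-endian: lowest address holds the least-significant byte.
Reassemble most-significant byte first: B0 5E 5A 11 08 0E 68 4D → 0xB05E5A11080E684D.
0xB05E5A11080E684D = 12708694227682224205.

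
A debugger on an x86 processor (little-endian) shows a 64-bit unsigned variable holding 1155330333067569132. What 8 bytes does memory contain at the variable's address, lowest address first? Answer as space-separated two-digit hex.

EC E7 B9 14 D1 8E 08 10

1155330333067569132 in hexadecimal, padded to 64 bits, is 0x10088ED114B9E7EC.
Split into bytes (most-significant first): 10 08 8E D1 14 B9 E7 EC.
Little-endian: lowest address holds the least-significant byte.
So at ascending addresses the bytes are EC E7 B9 14 D1 8E 08 10.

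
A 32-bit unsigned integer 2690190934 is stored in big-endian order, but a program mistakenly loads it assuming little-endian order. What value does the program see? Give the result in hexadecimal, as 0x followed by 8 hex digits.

2690190934 in 32-bit hexadecimal is 0xA0590E56.
Stored big-endian, the bytes at ascending addresses are A0 59 0E 56.
Read back as little-endian, the first byte is least significant, giving 0x560E59A0.

0x560E59A0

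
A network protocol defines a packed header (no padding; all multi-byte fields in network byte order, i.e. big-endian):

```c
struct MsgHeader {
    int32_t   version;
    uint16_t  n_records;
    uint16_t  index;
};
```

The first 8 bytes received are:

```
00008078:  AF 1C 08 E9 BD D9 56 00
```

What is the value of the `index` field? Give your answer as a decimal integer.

22016

`index` follows `version` (4 B), `n_records` (2 B), so it starts at offset 4 + 2 = 6 and occupies 2 bytes.
Bytes at offsets 6..7: 56 00.
Big-endian stores the most-significant byte at the lowest address.
The bytes are already most-significant first: 0x5600.
0x5600 = 22016.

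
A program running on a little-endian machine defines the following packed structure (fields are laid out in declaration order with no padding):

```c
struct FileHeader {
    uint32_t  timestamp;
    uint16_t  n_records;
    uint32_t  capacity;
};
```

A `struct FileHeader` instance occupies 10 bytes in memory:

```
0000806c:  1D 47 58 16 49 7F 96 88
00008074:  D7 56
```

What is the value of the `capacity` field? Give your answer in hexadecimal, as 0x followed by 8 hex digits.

`capacity` follows `timestamp` (4 B), `n_records` (2 B), so it starts at offset 4 + 2 = 6 and occupies 4 bytes.
Bytes at offsets 6..9: 96 88 D7 56.
Little-endian: lowest address holds the least-significant byte.
Reassemble most-significant byte first: 56 D7 88 96 → 0x56D78896.

0x56D78896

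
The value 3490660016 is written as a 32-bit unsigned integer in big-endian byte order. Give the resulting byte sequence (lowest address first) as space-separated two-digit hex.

D0 0F 3E B0

3490660016 in hexadecimal, padded to 32 bits, is 0xD00F3EB0.
Split into bytes (most-significant first): D0 0F 3E B0.
Big-endian: lowest address holds the most-significant byte.
So the memory order matches the most-significant-first order: D0 0F 3E B0.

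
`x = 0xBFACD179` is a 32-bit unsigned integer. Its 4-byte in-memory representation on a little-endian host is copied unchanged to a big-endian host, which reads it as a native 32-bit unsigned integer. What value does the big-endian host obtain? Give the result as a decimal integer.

Stored little-endian, the bytes at ascending addresses are 79 D1 AC BF.
Read back as big-endian, the last byte is least significant, giving 0x79D1ACBF.
0x79D1ACBF = 2043784383.

2043784383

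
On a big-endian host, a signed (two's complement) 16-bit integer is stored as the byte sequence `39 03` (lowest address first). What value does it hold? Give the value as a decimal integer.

14595

Big-endian: lowest address holds the most-significant byte.
The bytes are already most-significant first: 0x3903.
0x3903 = 14595.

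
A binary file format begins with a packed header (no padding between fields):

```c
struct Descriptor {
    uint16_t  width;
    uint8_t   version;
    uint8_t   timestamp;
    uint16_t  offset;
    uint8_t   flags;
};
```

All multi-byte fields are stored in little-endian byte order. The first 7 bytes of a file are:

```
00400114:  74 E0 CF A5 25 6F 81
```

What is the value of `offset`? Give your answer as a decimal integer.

`offset` follows `width` (2 B), `version` (1 B), `timestamp` (1 B), so it starts at offset 2 + 1 + 1 = 4 and occupies 2 bytes.
Bytes at offsets 4..5: 25 6F.
Little-endian: lowest address holds the least-significant byte.
Reassemble most-significant byte first: 6F 25 → 0x6F25.
0x6F25 = 28453.

28453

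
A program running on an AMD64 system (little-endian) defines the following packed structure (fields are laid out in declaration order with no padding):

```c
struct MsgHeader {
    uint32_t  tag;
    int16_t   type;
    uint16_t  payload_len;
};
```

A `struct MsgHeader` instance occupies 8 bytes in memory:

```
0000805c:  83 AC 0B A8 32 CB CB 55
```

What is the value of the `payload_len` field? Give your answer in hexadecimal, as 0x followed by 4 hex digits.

0x55CB

`payload_len` follows `tag` (4 B), `type` (2 B), so it starts at offset 4 + 2 = 6 and occupies 2 bytes.
Bytes at offsets 6..7: CB 55.
Little-endian stores the least-significant byte at the lowest address.
Reassemble most-significant byte first: 55 CB → 0x55CB.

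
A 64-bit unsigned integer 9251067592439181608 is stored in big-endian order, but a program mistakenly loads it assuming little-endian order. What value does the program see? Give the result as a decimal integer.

2896226915753157248

9251067592439181608 in 64-bit hexadecimal is 0x806264F608773128.
Stored big-endian, the bytes at ascending addresses are 80 62 64 F6 08 77 31 28.
Read back as little-endian, the first byte is least significant, giving 0x28317708F6646280.
0x28317708F6646280 = 2896226915753157248.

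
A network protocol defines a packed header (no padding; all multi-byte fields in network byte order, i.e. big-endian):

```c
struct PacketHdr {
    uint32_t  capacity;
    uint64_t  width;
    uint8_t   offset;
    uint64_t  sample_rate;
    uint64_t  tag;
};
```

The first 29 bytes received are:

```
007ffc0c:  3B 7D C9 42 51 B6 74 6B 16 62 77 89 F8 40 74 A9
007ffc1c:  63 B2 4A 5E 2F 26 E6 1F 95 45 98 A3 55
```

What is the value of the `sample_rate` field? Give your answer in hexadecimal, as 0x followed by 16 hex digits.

0x4074A963B24A5E2F

`sample_rate` follows `capacity` (4 B), `width` (8 B), `offset` (1 B), so it starts at offset 4 + 8 + 1 = 13 and occupies 8 bytes.
Bytes at offsets 13..20: 40 74 A9 63 B2 4A 5E 2F.
Big-endian: lowest address holds the most-significant byte.
The bytes are already most-significant first: 0x4074A963B24A5E2F.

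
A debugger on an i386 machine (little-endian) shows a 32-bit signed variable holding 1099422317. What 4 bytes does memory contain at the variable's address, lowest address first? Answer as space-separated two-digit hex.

6D DA 87 41

1099422317 in hexadecimal, padded to 32 bits, is 0x4187DA6D.
Split into bytes (most-significant first): 41 87 DA 6D.
Little-endian stores the least-significant byte at the lowest address.
So at ascending addresses the bytes are 6D DA 87 41.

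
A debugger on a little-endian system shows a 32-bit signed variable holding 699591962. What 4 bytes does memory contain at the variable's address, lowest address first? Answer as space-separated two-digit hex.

699591962 in hexadecimal, padded to 32 bits, is 0x29B2ED1A.
Split into bytes (most-significant first): 29 B2 ED 1A.
In little-endian order the low byte comes first in memory.
So at ascending addresses the bytes are 1A ED B2 29.

1A ED B2 29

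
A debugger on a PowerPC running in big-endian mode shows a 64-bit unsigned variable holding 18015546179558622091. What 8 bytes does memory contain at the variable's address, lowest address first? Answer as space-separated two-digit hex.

FA 04 13 CC C3 3C C3 8B

18015546179558622091 in hexadecimal, padded to 64 bits, is 0xFA0413CCC33CC38B.
Split into bytes (most-significant first): FA 04 13 CC C3 3C C3 8B.
In big-endian order the high byte comes first in memory.
So the memory order matches the most-significant-first order: FA 04 13 CC C3 3C C3 8B.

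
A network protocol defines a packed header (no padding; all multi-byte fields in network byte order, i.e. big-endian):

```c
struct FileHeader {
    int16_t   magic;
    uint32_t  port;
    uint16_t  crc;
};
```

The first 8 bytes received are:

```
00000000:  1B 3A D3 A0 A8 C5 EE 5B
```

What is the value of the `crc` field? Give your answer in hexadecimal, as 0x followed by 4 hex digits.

0xEE5B

`crc` follows `magic` (2 B), `port` (4 B), so it starts at offset 2 + 4 = 6 and occupies 2 bytes.
Bytes at offsets 6..7: EE 5B.
Big-endian: lowest address holds the most-significant byte.
The bytes are already most-significant first: 0xEE5B.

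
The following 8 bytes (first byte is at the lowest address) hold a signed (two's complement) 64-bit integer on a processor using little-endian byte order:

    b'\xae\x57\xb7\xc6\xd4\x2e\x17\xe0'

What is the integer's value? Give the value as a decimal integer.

-2299317593347500114

In little-endian order the low byte comes first in memory.
Reassemble most-significant byte first: E0 17 2E D4 C6 B7 57 AE → 0xE0172ED4C6B757AE.
Top bit is set, so as a signed 64-bit value this is 0xE0172ED4C6B757AE − 2^64 = -2299317593347500114.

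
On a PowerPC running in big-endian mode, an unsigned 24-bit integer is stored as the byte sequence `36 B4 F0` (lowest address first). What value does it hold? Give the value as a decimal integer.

Big-endian stores the most-significant byte at the lowest address.
The bytes are already most-significant first: 0x36B4F0.
0x36B4F0 = 3585264.

3585264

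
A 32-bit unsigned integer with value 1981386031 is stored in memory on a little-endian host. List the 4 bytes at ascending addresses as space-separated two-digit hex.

1981386031 in hexadecimal, padded to 32 bits, is 0x76198D2F.
Split into bytes (most-significant first): 76 19 8D 2F.
In little-endian order the low byte comes first in memory.
So at ascending addresses the bytes are 2F 8D 19 76.

2F 8D 19 76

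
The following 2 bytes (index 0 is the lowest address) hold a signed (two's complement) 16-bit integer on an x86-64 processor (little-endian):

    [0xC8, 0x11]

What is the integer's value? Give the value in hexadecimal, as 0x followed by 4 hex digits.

Little-endian: lowest address holds the least-significant byte.
Reassemble most-significant byte first: 11 C8 → 0x11C8.

0x11C8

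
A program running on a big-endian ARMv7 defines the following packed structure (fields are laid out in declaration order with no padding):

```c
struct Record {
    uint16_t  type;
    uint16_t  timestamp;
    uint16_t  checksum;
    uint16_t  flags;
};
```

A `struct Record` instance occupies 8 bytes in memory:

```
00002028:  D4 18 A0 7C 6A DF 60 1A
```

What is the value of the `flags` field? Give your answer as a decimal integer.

24602

`flags` follows `type` (2 B), `timestamp` (2 B), `checksum` (2 B), so it starts at offset 2 + 2 + 2 = 6 and occupies 2 bytes.
Bytes at offsets 6..7: 60 1A.
In big-endian order the high byte comes first in memory.
The bytes are already most-significant first: 0x601A.
0x601A = 24602.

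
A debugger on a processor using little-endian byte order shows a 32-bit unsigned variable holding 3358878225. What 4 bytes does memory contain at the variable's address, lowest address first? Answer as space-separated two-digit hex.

3358878225 in hexadecimal, padded to 32 bits, is 0xC8346A11.
Split into bytes (most-significant first): C8 34 6A 11.
In little-endian order the low byte comes first in memory.
So at ascending addresses the bytes are 11 6A 34 C8.

11 6A 34 C8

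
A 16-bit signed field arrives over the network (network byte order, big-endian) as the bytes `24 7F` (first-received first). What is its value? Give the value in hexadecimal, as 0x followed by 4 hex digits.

Big-endian stores the most-significant byte at the lowest address.
The bytes are already most-significant first: 0x247F.

0x247F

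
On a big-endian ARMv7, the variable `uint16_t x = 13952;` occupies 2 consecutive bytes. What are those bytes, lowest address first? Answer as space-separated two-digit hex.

36 80

13952 in hexadecimal, padded to 16 bits, is 0x3680.
Split into bytes (most-significant first): 36 80.
Big-endian stores the most-significant byte at the lowest address.
So the memory order matches the most-significant-first order: 36 80.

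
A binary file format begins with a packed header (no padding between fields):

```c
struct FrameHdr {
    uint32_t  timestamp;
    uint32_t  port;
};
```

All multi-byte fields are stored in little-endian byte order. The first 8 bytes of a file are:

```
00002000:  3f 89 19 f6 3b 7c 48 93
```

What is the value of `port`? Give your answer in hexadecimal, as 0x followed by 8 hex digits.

`port` follows `timestamp` (4 bytes), so it starts at byte offset 4 and occupies 4 bytes.
Bytes at offsets 4..7: 3B 7C 48 93.
Little-endian: lowest address holds the least-significant byte.
Reassemble most-significant byte first: 93 48 7C 3B → 0x93487C3B.

0x93487C3B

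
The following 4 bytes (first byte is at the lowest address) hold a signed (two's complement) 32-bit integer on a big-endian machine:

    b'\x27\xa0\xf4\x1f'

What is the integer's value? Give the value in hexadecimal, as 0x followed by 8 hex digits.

0x27A0F41F

Big-endian: lowest address holds the most-significant byte.
The bytes are already most-significant first: 0x27A0F41F.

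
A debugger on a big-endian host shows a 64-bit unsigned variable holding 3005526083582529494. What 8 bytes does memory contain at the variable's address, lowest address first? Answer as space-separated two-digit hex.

3005526083582529494 in hexadecimal, padded to 64 bits, is 0x29B5C60C8F1B8FD6.
Split into bytes (most-significant first): 29 B5 C6 0C 8F 1B 8F D6.
In big-endian order the high byte comes first in memory.
So the memory order matches the most-significant-first order: 29 B5 C6 0C 8F 1B 8F D6.

29 B5 C6 0C 8F 1B 8F D6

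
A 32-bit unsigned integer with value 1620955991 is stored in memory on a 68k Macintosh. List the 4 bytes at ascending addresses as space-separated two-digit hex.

60 9D D3 57

1620955991 in hexadecimal, padded to 32 bits, is 0x609DD357.
Split into bytes (most-significant first): 60 9D D3 57.
Big-endian: lowest address holds the most-significant byte.
So the memory order matches the most-significant-first order: 60 9D D3 57.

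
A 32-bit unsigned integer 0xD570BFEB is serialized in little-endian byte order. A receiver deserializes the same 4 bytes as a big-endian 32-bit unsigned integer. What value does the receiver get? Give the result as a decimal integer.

Stored little-endian, the bytes at ascending addresses are EB BF 70 D5.
Read back as big-endian, the last byte is least significant, giving 0xEBBF70D5.
0xEBBF70D5 = 3955192021.

3955192021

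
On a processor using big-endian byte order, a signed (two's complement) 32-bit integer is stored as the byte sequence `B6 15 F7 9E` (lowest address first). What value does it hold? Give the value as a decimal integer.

Big-endian: lowest address holds the most-significant byte.
The bytes are already most-significant first: 0xB615F79E.
Top bit is set, so as a signed 32-bit value this is 0xB615F79E − 2^32 = -1240074338.

-1240074338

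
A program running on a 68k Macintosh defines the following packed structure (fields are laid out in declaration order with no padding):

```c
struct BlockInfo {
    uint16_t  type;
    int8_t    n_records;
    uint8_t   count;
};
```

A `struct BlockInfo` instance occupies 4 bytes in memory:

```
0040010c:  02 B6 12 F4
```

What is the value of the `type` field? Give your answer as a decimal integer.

`type` is the first field, at byte offset 0, occupying 2 bytes.
Bytes at offsets 0..1: 02 B6.
Big-endian stores the most-significant byte at the lowest address.
The bytes are already most-significant first: 0x02B6.
0x02B6 = 694.

694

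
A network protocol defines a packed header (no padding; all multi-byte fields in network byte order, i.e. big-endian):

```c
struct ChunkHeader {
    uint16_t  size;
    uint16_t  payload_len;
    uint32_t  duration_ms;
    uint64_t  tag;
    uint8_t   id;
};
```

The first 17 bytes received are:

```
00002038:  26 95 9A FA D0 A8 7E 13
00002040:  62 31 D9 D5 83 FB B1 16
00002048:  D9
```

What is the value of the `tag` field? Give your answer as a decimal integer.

7075676000641331478

`tag` follows `size` (2 B), `payload_len` (2 B), `duration_ms` (4 B), so it starts at offset 2 + 2 + 4 = 8 and occupies 8 bytes.
Bytes at offsets 8..15: 62 31 D9 D5 83 FB B1 16.
Big-endian: lowest address holds the most-significant byte.
The bytes are already most-significant first: 0x6231D9D583FBB116.
0x6231D9D583FBB116 = 7075676000641331478.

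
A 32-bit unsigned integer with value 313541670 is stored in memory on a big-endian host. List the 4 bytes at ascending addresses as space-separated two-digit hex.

12 B0 44 26

313541670 in hexadecimal, padded to 32 bits, is 0x12B04426.
Split into bytes (most-significant first): 12 B0 44 26.
In big-endian order the high byte comes first in memory.
So the memory order matches the most-significant-first order: 12 B0 44 26.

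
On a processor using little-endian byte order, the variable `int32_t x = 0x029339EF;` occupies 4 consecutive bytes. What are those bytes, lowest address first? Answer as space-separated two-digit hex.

EF 39 93 02

Split into bytes (most-significant first): 02 93 39 EF.
In little-endian order the low byte comes first in memory.
So at ascending addresses the bytes are EF 39 93 02.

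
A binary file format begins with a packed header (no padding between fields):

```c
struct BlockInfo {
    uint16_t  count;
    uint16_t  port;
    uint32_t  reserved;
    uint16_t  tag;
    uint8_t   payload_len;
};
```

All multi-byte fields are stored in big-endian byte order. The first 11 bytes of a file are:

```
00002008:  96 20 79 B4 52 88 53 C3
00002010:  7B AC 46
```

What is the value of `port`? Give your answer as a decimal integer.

`port` follows `count` (2 bytes), so it starts at byte offset 2 and occupies 2 bytes.
Bytes at offsets 2..3: 79 B4.
In big-endian order the high byte comes first in memory.
The bytes are already most-significant first: 0x79B4.
0x79B4 = 31156.

31156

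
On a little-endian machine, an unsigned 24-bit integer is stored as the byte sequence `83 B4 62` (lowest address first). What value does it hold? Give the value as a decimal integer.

6468739

Little-endian: lowest address holds the least-significant byte.
Reassemble most-significant byte first: 62 B4 83 → 0x62B483.
0x62B483 = 6468739.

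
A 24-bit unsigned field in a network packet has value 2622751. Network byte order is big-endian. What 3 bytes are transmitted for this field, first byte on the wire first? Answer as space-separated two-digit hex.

28 05 1F

2622751 in hexadecimal, padded to 24 bits, is 0x28051F.
Split into bytes (most-significant first): 28 05 1F.
Big-endian: lowest address holds the most-significant byte.
So the memory order matches the most-significant-first order: 28 05 1F.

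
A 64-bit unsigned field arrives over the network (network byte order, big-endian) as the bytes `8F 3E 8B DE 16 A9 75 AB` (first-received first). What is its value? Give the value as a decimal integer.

10321841181958960555

In big-endian order the high byte comes first in memory.
The bytes are already most-significant first: 0x8F3E8BDE16A975AB.
0x8F3E8BDE16A975AB = 10321841181958960555.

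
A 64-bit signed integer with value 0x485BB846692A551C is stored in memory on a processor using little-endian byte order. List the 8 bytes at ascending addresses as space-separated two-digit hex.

Split into bytes (most-significant first): 48 5B B8 46 69 2A 55 1C.
Little-endian: lowest address holds the least-significant byte.
So at ascending addresses the bytes are 1C 55 2A 69 46 B8 5B 48.

1C 55 2A 69 46 B8 5B 48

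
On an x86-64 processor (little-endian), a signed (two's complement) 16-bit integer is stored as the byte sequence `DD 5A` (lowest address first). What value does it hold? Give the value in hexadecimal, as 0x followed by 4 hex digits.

0x5ADD

Little-endian: lowest address holds the least-significant byte.
Reassemble most-significant byte first: 5A DD → 0x5ADD.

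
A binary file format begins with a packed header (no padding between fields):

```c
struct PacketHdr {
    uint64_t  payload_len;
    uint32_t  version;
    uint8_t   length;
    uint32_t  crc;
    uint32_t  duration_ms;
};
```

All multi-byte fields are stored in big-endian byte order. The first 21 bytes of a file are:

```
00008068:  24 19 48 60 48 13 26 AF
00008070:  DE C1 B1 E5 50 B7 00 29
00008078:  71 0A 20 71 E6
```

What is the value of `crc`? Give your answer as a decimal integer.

3070241137

`crc` follows `payload_len` (8 B), `version` (4 B), `length` (1 B), so it starts at offset 8 + 4 + 1 = 13 and occupies 4 bytes.
Bytes at offsets 13..16: B7 00 29 71.
Big-endian stores the most-significant byte at the lowest address.
The bytes are already most-significant first: 0xB7002971.
0xB7002971 = 3070241137.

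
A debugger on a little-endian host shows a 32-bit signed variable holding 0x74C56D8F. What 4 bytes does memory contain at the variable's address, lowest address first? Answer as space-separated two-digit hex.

8F 6D C5 74

Split into bytes (most-significant first): 74 C5 6D 8F.
Little-endian: lowest address holds the least-significant byte.
So at ascending addresses the bytes are 8F 6D C5 74.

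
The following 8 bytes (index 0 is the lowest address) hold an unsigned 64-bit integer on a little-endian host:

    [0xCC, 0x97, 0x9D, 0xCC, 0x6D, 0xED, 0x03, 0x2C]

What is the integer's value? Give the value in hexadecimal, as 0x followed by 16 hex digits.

0x2C03ED6DCC9D97CC

In little-endian order the low byte comes first in memory.
Reassemble most-significant byte first: 2C 03 ED 6D CC 9D 97 CC → 0x2C03ED6DCC9D97CC.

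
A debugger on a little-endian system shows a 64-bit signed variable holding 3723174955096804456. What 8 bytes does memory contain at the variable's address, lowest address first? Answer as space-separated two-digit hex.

3723174955096804456 in hexadecimal, padded to 64 bits, is 0x33AB5FE53B2D0C68.
Split into bytes (most-significant first): 33 AB 5F E5 3B 2D 0C 68.
In little-endian order the low byte comes first in memory.
So at ascending addresses the bytes are 68 0C 2D 3B E5 5F AB 33.

68 0C 2D 3B E5 5F AB 33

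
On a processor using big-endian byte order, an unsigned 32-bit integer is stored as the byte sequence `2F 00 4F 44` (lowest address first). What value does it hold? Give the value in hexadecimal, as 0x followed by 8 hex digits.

0x2F004F44

In big-endian order the high byte comes first in memory.
The bytes are already most-significant first: 0x2F004F44.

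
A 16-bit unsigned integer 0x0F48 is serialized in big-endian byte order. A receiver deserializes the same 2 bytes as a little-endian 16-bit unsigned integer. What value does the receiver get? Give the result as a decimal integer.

18447

Stored big-endian, the bytes at ascending addresses are 0F 48.
Read back as little-endian, the first byte is least significant, giving 0x480F.
0x480F = 18447.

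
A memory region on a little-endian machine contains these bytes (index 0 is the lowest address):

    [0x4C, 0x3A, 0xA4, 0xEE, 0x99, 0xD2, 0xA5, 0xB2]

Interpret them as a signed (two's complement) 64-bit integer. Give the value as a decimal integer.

Little-endian: lowest address holds the least-significant byte.
Reassemble most-significant byte first: B2 A5 D2 99 EE A4 3A 4C → 0xB2A5D299EEA43A4C.
Top bit is set, so as a signed 64-bit value this is 0xB2A5D299EEA43A4C − 2^64 = -5573817405225551284.

-5573817405225551284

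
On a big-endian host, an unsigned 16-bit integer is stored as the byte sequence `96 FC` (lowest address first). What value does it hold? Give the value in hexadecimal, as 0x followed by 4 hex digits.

In big-endian order the high byte comes first in memory.
The bytes are already most-significant first: 0x96FC.

0x96FC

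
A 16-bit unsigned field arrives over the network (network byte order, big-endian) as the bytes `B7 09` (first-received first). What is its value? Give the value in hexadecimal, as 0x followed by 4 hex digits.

0xB709

Big-endian: lowest address holds the most-significant byte.
The bytes are already most-significant first: 0xB709.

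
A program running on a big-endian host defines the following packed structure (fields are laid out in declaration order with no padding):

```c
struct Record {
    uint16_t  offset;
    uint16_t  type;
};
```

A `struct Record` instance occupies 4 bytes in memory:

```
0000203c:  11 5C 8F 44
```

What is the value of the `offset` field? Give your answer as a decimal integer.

4444

`offset` is the first field, at byte offset 0, occupying 2 bytes.
Bytes at offsets 0..1: 11 5C.
In big-endian order the high byte comes first in memory.
The bytes are already most-significant first: 0x115C.
0x115C = 4444.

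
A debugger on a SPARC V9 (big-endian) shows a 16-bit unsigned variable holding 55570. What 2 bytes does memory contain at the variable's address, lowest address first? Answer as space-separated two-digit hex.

D9 12

55570 in hexadecimal, padded to 16 bits, is 0xD912.
Split into bytes (most-significant first): D9 12.
In big-endian order the high byte comes first in memory.
So the memory order matches the most-significant-first order: D9 12.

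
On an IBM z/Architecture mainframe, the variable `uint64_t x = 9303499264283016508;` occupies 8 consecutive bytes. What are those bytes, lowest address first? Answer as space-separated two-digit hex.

81 1C AB 49 EF B2 7D 3C

9303499264283016508 in hexadecimal, padded to 64 bits, is 0x811CAB49EFB27D3C.
Split into bytes (most-significant first): 81 1C AB 49 EF B2 7D 3C.
Big-endian: lowest address holds the most-significant byte.
So the memory order matches the most-significant-first order: 81 1C AB 49 EF B2 7D 3C.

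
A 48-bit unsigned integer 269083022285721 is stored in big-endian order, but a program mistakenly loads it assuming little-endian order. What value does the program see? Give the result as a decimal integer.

269083022285721 in 48-bit hexadecimal is 0xF4BAC5F55B99.
Stored big-endian, the bytes at ascending addresses are F4 BA C5 F5 5B 99.
Read back as little-endian, the first byte is least significant, giving 0x995BF5C5BAF4.
0x995BF5C5BAF4 = 168620244450036.

168620244450036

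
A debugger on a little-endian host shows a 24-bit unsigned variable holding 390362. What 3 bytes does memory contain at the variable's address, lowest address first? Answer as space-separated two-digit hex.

DA F4 05

390362 in hexadecimal, padded to 24 bits, is 0x05F4DA.
Split into bytes (most-significant first): 05 F4 DA.
Little-endian stores the least-significant byte at the lowest address.
So at ascending addresses the bytes are DA F4 05.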